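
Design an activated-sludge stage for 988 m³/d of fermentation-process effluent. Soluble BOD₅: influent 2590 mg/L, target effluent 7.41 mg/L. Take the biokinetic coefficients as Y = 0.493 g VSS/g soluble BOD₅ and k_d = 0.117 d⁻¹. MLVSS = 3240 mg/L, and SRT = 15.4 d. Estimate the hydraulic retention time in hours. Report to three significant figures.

From the SRT design equation V = Y Q (S₀−S) θ_c / [X (1 + k_d θ_c)] = 0.493 × 988 × (2590 − 7.41) × 15.4 / [3240 × (1 + 0.117 × 15.4)] = 1.94×10^7 / 9078 = 2134 m³.
HRT = V/Q = 2134 m³ / 988 m³·d⁻¹ = 2.160 d × 24 = 51.84 h.

τ ≈ 51.8 h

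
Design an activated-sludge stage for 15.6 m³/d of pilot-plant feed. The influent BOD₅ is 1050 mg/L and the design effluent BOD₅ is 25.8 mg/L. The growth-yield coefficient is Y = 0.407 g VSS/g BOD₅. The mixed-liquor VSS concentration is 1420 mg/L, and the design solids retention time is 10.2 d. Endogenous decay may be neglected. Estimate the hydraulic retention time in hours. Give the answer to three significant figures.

With k_d = 0 the design equation reduces to V = Y Q (S₀−S) θ_c / X = 0.407 × 15.6 × (1050 − 25.8) × 10.2 / 1420 = 46.71 m³.
Hydraulic retention time τ = V/Q = 46.71 / 15.6 = 2.994 d = 71.86 h.

τ ≈ 71.9 h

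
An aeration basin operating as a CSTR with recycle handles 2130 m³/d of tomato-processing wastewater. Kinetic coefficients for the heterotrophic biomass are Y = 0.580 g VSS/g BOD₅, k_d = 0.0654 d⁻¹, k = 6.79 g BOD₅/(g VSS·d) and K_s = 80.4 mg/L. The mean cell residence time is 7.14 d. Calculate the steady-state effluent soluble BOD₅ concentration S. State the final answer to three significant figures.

Effluent substrate depends only on kinetics and SRT: S = K_s(1 + k_d θ_c) / [θ_c(Yk − k_d) − 1] = 80.4 × (1 + 0.0654 × 7.14) / [7.14 × (0.580 × 6.79 − 0.0654) − 1] = 117.9 / 26.65 = 4.425 mg/L.

S ≈ 4.43 mg/L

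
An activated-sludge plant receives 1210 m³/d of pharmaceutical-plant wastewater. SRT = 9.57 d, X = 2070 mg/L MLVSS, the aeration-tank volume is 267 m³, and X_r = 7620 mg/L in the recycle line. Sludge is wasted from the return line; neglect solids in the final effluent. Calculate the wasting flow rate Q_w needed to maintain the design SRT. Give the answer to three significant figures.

Q_w ≈ 7.58 m³/d

Wasting from the return line (neglecting effluent solids): Q_w = V·X / (θ_c·X_r) = 267.0 × 2070 / (9.57 × 7620) = 7.579 m³/d.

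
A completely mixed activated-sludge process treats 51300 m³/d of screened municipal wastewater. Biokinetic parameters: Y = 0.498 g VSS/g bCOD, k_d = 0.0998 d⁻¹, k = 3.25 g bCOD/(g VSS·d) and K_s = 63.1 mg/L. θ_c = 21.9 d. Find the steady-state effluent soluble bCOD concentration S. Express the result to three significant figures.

From the Monod/SRT balance for a CMAS, S = K_s·(1+k_d θ_c)/[θ_c·(Y k − k_d) − 1] = 63.1 × (1 + 0.0998 × 21.9) / [21.9 × (0.498 × 3.25 − 0.0998) − 1] = 201.0 / 32.26 = 6.231 mg/L.

S ≈ 6.23 mg/L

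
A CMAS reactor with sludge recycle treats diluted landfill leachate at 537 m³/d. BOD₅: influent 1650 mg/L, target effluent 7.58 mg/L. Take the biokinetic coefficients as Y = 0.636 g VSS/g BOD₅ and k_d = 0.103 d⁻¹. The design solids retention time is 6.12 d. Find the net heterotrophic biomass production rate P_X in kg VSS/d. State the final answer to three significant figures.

P_X ≈ 344 kg VSS/d

Y_obs = Y / (1 + k_d θ_c) = 0.636 / (1 + 0.103 × 6.12) = 0.636 / 1.630 = 0.3901.
Q·(S₀ − S) = 537 × (1650 − 7.58) × 10⁻³ = 882.0 kg/d removed.
Net biomass production P_X = Y_obs × Q·(S₀ − S) = 0.3901 × 882.0 = 344.1 kg VSS/d.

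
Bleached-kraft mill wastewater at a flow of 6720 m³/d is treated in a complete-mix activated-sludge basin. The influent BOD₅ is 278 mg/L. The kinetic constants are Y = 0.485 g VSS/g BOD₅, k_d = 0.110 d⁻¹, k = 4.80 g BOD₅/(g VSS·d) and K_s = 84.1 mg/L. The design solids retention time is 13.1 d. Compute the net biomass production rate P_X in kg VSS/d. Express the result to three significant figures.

Effluent substrate depends only on kinetics and SRT: S = K_s(1 + k_d θ_c) / [θ_c(Yk − k_d) − 1] = 84.1 × (1 + 0.110 × 13.1) / [13.1 × (0.485 × 4.80 − 0.110) − 1] = 205.3 / 28.06 = 7.317 mg/L.
Observed yield with endogenous decay: Y_obs = Y / (1 + k_d·θ_c) = 0.485 / (1 + 0.110 × 13.1) = 0.485 / 2.441 = 0.1987 g VSS/g BOD₅.
Mass of BOD₅ removed per day: Q(S₀ − S) = 6720 × 270.7 g/m³ = 1819 kg/d.
Net biomass production P_X = Y_obs × Q·(S₀ − S) = 0.1987 × 1819 = 361.4 kg VSS/d.

P_X ≈ 361 kg VSS/d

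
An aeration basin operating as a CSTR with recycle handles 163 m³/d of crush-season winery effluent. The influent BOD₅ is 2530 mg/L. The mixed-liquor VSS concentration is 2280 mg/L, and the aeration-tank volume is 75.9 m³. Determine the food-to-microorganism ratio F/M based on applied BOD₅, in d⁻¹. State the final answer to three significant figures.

F/M ≈ 2.38 d⁻¹

Food-to-microorganism ratio F/M = Q S₀ / (V X) = 163 × 2530 / (75.90 × 2280) = 2.383 d⁻¹.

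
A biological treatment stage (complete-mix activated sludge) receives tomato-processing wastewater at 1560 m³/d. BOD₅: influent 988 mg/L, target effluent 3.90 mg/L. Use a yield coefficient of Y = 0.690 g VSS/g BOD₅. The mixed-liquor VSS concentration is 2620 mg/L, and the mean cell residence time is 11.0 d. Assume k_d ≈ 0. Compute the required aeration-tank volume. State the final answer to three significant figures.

Biomass mass balance (decay neglected): V·X = Y·Q·(S₀ − S)·θ_c, so V = 0.690 × 1560 × (988 − 3.90) × 11.0 / 2620 = 4447 m³.

V ≈ 4450 m³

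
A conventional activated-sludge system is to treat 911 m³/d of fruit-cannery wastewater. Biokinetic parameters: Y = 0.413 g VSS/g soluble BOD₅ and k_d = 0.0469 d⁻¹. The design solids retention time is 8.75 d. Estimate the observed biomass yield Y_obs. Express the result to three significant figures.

Y_obs ≈ 0.293 g VSS/g soluble BOD₅

Observed yield with endogenous decay: Y_obs = Y / (1 + k_d·θ_c) = 0.413 / (1 + 0.0469 × 8.75) = 0.413 / 1.410 = 0.2928 g VSS/g soluble BOD₅.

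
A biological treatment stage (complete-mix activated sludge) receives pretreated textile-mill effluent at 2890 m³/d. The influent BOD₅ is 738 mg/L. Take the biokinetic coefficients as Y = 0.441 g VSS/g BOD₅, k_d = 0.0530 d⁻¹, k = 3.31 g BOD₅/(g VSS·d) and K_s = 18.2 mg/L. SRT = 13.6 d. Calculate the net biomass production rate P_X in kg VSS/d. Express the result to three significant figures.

For a completely mixed reactor with recycle the Lawrence–McCarty relation gives S = K_s·(1 + k_d·θ_c) / [θ_c·(Y·k − k_d) − 1] = 18.2 × (1 + 0.0530 × 13.6) / [13.6 × (0.441 × 3.31 − 0.0530) − 1] = 31.32 / 18.13 = 1.727 mg/L.
The observed yield is Y_obs = Y/(1 + k_d·θ_c) = 0.441 / (1 + 0.0530 × 13.6) = 0.441 / 1.721 = 0.2563 g VSS per g BOD₅ removed.
Mass of BOD₅ removed per day: Q(S₀ − S) = 2890 × 736.3 g/m³ = 2128 kg/d.
So the net sludge growth is P_X = 0.2563 × 2128 = 545.3 kg VSS/d.

P_X ≈ 545 kg VSS/d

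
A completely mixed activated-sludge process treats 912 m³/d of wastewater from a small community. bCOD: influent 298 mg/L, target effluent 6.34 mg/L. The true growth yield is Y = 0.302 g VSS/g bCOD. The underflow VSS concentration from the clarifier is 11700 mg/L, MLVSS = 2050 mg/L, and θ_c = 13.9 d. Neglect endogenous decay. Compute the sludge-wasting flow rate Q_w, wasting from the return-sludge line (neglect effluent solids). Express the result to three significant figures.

Q_w ≈ 6.87 m³/d

With k_d = 0 the design equation reduces to V = Y Q (S₀−S) θ_c / X = 0.302 × 912 × (298 − 6.34) × 13.9 / 2050 = 544.7 m³.
Wasting from the return line (neglecting effluent solids): Q_w = V·X / (θ_c·X_r) = 544.7 × 2050 / (13.9 × 11700) = 6.866 m³/d.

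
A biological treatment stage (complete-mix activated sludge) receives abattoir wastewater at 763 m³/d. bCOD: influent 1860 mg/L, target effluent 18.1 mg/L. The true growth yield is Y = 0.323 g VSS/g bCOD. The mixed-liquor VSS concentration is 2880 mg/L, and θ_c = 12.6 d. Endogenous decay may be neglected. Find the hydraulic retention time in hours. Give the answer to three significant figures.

V·X = Y·Q·ΔS·θ_c gives V = 0.323 × 763 × (1860 − 18.1) × 12.6 / 2880 = 1986 m³.
Hydraulic retention time τ = V/Q = 1986 / 763 = 2.603 d = 62.47 h.

τ ≈ 62.5 h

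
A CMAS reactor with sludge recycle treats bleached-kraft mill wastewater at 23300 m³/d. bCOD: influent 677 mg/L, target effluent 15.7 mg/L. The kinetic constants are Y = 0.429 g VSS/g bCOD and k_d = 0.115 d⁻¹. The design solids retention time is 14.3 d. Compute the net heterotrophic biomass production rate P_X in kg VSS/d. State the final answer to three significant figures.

Correct the yield for decay: Y_obs = Y/(1 + k_d θ_c) = 0.429 / (1 + 0.115 × 14.3) = 0.429 / 2.644 = 0.1622.
Mass of bCOD removed per day: Q(S₀ − S) = 23300 × 661.3 g/m³ = 15408 kg/d.
Net biomass production P_X = Y_obs × Q·(S₀ − S) = 0.1622 × 15408 = 2500 kg VSS/d.

P_X ≈ 2500 kg VSS/d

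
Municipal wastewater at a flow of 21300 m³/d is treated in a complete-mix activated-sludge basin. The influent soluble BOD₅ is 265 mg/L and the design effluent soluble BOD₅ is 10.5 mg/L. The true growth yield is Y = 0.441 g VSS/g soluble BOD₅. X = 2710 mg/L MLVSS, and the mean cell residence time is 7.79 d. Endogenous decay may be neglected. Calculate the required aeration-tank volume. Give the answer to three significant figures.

V ≈ 6870 m³

Biomass mass balance (decay neglected): V·X = Y·Q·(S₀ − S)·θ_c, so V = 0.441 × 21300 × (265 − 10.5) × 7.79 / 2710 = 6872 m³.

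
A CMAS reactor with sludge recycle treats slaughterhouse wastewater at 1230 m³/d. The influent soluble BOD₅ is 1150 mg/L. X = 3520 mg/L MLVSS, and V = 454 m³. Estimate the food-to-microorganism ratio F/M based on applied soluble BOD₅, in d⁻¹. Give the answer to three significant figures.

Food-to-microorganism ratio F/M = Q S₀ / (V X) = 1230 × 1150 / (454.0 × 3520) = 0.8851 d⁻¹.

F/M ≈ 0.885 d⁻¹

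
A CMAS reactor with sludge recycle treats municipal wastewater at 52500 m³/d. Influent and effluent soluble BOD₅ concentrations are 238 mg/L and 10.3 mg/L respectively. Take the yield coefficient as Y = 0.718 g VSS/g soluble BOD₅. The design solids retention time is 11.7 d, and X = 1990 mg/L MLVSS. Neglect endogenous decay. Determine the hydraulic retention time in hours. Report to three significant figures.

τ ≈ 23.1 h

Biomass mass balance (decay neglected): V·X = Y·Q·(S₀ − S)·θ_c, so V = 0.718 × 52500 × (238 − 10.3) × 11.7 / 1990 = 50464 m³.
HRT = V/Q = 50464 m³ / 52500 m³·d⁻¹ = 0.9612 d × 24 = 23.07 h.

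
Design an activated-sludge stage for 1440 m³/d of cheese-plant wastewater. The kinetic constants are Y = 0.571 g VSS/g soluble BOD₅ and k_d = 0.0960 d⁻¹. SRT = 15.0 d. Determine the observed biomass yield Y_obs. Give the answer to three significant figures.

Observed yield with endogenous decay: Y_obs = Y / (1 + k_d·θ_c) = 0.571 / (1 + 0.0960 × 15.0) = 0.571 / 2.440 = 0.2340 g VSS/g soluble BOD₅.

Y_obs ≈ 0.234 g VSS/g soluble BOD₅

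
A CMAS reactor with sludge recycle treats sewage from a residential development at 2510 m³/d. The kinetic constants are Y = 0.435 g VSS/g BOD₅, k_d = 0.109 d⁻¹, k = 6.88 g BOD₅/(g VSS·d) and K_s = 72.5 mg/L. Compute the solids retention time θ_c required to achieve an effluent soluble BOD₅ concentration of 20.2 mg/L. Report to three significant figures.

θ_c ≈ 1.84 d

Specific growth rate at S = 20.2 mg/L: μ = YkS/(K_s+S) = 0.435·6.88·20.2/(72.5+20.2) = 0.6522 d⁻¹.
θ_c = 1/(μ − k_d) = 1/(0.6522 − 0.109) = 1/0.5432 = 1.841 d.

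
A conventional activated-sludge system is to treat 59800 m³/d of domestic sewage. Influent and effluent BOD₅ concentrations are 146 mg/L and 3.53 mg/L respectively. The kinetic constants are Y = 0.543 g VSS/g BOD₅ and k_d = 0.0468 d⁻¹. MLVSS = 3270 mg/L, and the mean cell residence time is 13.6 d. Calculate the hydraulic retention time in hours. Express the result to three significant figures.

From the SRT design equation V = Y Q (S₀−S) θ_c / [X (1 + k_d θ_c)] = 0.543 × 59800 × (146 − 3.53) × 13.6 / [3270 × (1 + 0.0468 × 13.6)] = 6.29×10^7 / 5351 = 11757 m³.
τ = V/Q = 11757/59800 = 0.1966 d, or 4.719 h.

τ ≈ 4.72 h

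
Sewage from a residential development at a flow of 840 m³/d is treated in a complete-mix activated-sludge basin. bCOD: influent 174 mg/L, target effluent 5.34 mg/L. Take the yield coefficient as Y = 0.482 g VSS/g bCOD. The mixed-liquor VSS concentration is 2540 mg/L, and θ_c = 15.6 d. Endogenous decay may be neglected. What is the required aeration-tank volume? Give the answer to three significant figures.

With k_d = 0 the design equation reduces to V = Y Q (S₀−S) θ_c / X = 0.482 × 840 × (174 − 5.34) × 15.6 / 2540 = 419.4 m³.

V ≈ 419 m³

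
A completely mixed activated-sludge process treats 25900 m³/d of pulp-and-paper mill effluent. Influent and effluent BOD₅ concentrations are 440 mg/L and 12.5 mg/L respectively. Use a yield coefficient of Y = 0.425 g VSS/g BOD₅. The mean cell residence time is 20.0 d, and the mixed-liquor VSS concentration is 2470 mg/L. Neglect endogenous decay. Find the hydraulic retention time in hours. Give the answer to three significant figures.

With k_d = 0 the design equation reduces to V = Y Q (S₀−S) θ_c / X = 0.425 × 25900 × (440 − 12.5) × 20.0 / 2470 = 38103 m³.
Hydraulic retention time τ = V/Q = 38103 / 25900 = 1.471 d = 35.31 h.

τ ≈ 35.3 h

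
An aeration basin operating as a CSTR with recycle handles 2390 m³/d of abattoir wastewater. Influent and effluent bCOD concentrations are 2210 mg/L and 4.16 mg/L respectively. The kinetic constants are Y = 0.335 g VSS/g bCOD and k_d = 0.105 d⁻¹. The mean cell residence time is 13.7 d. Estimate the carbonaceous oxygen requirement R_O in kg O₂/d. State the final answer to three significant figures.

The observed yield is Y_obs = Y/(1 + k_d·θ_c) = 0.335 / (1 + 0.105 × 13.7) = 0.335 / 2.438 = 0.1374 g VSS per g bCOD removed.
Substrate removed = Q·(S₀ − S) = 2390 m³/d × (2210 − 4.16) g/m³ = 5.27×10^6 g/d = 5272 kg/d.
Biomass synthesised: P_X = Y_obs × 5272 = 724.3 kg VSS/d.
R_O = Q·ΔS − 1.42 P_X = 5272 − 1028 = 4244 kg O₂/d.

R_O ≈ 4240 kg O₂/d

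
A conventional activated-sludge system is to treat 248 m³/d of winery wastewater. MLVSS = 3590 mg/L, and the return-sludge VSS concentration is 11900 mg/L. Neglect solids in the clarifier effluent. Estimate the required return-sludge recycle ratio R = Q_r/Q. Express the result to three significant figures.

R ≈ 0.432

Mass balance around the secondary clarifier (neglecting effluent solids): R = X / (X_r − X) = 3590 / (11900 − 3590) = 0.4320.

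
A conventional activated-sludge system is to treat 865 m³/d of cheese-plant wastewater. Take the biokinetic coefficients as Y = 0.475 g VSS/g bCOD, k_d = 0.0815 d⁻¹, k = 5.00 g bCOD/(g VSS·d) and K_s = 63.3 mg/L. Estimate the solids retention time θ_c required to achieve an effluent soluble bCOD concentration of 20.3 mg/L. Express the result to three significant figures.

θ_c ≈ 2.02 d

At the target effluent, Y k S/(K_s+S) = 0.475×5.00×20.3/83.60 = 0.5767 d⁻¹.
Then 1/θ_c = μ − k_d = 0.5767 − 0.0815 = 0.4952 d⁻¹, giving θ_c = 2.019 d.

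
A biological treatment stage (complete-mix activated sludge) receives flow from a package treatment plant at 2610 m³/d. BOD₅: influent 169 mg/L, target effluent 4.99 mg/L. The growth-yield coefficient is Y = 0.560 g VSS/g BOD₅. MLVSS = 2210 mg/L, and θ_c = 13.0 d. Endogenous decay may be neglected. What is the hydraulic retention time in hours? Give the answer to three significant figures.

With k_d = 0 the design equation reduces to V = Y Q (S₀−S) θ_c / X = 0.560 × 2610 × (169 − 4.99) × 13.0 / 2210 = 1410 m³.
Hydraulic retention time τ = V/Q = 1410 / 2610 = 0.5403 d = 12.97 h.

τ ≈ 13.0 h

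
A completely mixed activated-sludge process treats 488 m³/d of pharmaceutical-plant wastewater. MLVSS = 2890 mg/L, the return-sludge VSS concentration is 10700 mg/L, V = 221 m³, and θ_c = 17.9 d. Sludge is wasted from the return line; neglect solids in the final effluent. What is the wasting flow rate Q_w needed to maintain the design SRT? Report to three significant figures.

θ_c = V·X/(Q_w·X_r) when wasting from the recycle, so Q_w = V·X/(θ_c·X_r) = 221.0 × 2890 / (17.9 × 10700) = 3.335 m³/d.

Q_w ≈ 3.33 m³/d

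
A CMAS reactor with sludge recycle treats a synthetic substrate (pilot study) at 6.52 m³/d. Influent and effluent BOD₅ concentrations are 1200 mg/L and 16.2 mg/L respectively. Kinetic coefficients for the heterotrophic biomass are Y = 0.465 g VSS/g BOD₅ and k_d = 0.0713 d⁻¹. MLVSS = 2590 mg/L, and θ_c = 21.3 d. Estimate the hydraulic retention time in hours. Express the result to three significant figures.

τ ≈ 43.1 h

Steady-state biomass mass balance: V·X·(1 + k_d·θ_c) = Y·Q·(S₀ − S)·θ_c, so V = 0.465 × 6.52 × (1200 − 16.2) × 21.3 / [2590 × (1 + 0.0713 × 21.3)] = 7.64×10^4 / 6523 = 11.72 m³.
Hydraulic retention time τ = V/Q = 11.72 / 6.52 = 1.797 d = 43.14 h.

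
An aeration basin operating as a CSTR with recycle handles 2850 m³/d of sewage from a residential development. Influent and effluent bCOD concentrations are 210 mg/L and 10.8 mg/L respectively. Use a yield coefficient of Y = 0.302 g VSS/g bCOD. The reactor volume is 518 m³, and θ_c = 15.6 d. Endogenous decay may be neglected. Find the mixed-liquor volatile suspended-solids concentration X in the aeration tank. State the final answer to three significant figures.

X ≈ 5160 mg/L

From V·X = Y·Q·(S₀ − S)·θ_c (decay neglected): X = 0.302 × 2850 × (210 − 10.8) × 15.6 / 518 = 5163 mg/L.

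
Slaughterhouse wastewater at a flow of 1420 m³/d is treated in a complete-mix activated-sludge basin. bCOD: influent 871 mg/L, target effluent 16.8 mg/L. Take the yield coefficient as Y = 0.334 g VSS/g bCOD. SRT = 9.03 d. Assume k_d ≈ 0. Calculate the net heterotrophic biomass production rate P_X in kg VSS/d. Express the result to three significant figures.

With endogenous decay neglected, the observed yield equals the true yield: Y_obs = Y = 0.334 g VSS/g bCOD.
ΔS = 871 − 16.8 = 854.2 mg/L, so the substrate removal rate is 1420 × 854.2/1000 = 1213 kg bCOD/d.
P_X = Y_obs · Q(S₀ − S) = 0.3340 × 1213 = 405.1 kg VSS/d.

P_X ≈ 405 kg VSS/d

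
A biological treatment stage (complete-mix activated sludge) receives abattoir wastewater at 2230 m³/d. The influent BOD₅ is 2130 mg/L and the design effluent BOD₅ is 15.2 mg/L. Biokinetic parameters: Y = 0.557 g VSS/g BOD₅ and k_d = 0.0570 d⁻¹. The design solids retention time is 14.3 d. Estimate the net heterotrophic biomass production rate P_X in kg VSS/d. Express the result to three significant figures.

Correct the yield for decay: Y_obs = Y/(1 + k_d θ_c) = 0.557 / (1 + 0.0570 × 14.3) = 0.557 / 1.815 = 0.3069.
Mass of BOD₅ removed per day: Q(S₀ − S) = 2230 × 2115 g/m³ = 4716 kg/d.
So the net sludge growth is P_X = 0.3069 × 4716 = 1447 kg VSS/d.

P_X ≈ 1450 kg VSS/d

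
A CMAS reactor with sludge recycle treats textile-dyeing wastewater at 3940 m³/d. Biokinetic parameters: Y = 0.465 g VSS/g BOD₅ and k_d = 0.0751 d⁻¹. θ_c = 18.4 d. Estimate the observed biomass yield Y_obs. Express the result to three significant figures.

Correct the yield for decay: Y_obs = Y/(1 + k_d θ_c) = 0.465 / (1 + 0.0751 × 18.4) = 0.465 / 2.382 = 0.1952.

Y_obs ≈ 0.195 g VSS/g BOD₅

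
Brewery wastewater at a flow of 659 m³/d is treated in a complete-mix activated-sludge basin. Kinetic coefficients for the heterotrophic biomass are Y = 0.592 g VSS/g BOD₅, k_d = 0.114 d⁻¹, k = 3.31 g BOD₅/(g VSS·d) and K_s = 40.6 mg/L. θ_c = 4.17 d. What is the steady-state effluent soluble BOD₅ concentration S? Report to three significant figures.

S ≈ 8.95 mg/L

Effluent substrate depends only on kinetics and SRT: S = K_s(1 + k_d θ_c) / [θ_c(Yk − k_d) − 1] = 40.6 × (1 + 0.114 × 4.17) / [4.17 × (0.592 × 3.31 − 0.114) − 1] = 59.90 / 6.696 = 8.946 mg/L.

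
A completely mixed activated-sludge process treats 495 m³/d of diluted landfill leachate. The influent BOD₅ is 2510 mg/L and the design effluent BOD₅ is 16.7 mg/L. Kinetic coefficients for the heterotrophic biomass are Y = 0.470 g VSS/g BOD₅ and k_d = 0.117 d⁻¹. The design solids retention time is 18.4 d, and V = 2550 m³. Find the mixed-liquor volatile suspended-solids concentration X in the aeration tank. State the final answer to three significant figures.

From V·X·(1 + k_d·θ_c) = Y·Q·(S₀ − S)·θ_c: X = 0.470 × 495 × (2510 − 16.7) × 18.4 / [2550 × (1 + 0.117 × 18.4)] = 1328 mg/L.

X ≈ 1330 mg/L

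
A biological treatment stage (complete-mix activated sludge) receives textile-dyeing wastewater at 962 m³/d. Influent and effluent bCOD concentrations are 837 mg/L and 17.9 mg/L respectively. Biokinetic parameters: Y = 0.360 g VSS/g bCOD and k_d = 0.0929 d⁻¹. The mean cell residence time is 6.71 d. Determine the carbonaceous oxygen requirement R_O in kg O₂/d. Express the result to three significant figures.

R_O ≈ 540 kg O₂/d

The observed yield is Y_obs = Y/(1 + k_d·θ_c) = 0.360 / (1 + 0.0929 × 6.71) = 0.360 / 1.623 = 0.2218 g VSS per g bCOD removed.
Substrate removed = Q·(S₀ − S) = 962 m³/d × (837 − 17.9) g/m³ = 7.88×10^5 g/d = 788.0 kg/d.
Biomass synthesised: P_X = Y_obs × 788.0 = 174.7 kg VSS/d.
R_O = Q·(S₀ − S) − 1.42·P_X = 788.0 − 1.42 × 174.7 = 539.8 kg O₂/d.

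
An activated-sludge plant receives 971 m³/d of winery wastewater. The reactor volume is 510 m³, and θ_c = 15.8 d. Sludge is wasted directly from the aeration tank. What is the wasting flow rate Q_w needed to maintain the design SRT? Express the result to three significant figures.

For wasting at MLVSS concentration, Q_w = V/θ_c = 510.0/15.8 = 32.28 m³/d.

Q_w ≈ 32.3 m³/d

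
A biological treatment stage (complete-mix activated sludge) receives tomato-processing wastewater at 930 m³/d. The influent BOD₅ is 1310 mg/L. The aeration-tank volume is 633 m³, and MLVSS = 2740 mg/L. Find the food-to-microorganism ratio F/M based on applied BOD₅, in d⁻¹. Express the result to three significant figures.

Food-to-microorganism ratio F/M = Q S₀ / (V X) = 930 × 1310 / (633.0 × 2740) = 0.7024 d⁻¹.

F/M ≈ 0.702 d⁻¹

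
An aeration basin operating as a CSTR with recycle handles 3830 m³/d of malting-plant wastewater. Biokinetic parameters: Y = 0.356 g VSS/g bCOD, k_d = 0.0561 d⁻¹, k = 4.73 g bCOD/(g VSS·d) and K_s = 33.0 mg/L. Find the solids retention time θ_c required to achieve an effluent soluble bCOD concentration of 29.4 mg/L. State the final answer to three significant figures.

Specific growth rate at S = 29.4 mg/L: μ = YkS/(K_s+S) = 0.356·4.73·29.4/(33.0+29.4) = 0.7934 d⁻¹.
θ_c = 1/(μ − k_d) = 1/(0.7934 − 0.0561) = 1/0.7373 = 1.356 d.

θ_c ≈ 1.36 d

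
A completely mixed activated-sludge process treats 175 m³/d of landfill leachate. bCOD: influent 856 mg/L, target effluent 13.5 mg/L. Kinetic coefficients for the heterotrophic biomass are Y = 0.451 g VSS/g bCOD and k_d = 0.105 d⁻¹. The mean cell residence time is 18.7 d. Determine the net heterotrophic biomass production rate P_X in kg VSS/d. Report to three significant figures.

The observed yield is Y_obs = Y/(1 + k_d·θ_c) = 0.451 / (1 + 0.105 × 18.7) = 0.451 / 2.963 = 0.1522 g VSS per g bCOD removed.
Mass of bCOD removed per day: Q(S₀ − S) = 175 × 842.5 g/m³ = 147.4 kg/d.
So the net sludge growth is P_X = 0.1522 × 147.4 = 22.44 kg VSS/d.

P_X ≈ 22.4 kg VSS/d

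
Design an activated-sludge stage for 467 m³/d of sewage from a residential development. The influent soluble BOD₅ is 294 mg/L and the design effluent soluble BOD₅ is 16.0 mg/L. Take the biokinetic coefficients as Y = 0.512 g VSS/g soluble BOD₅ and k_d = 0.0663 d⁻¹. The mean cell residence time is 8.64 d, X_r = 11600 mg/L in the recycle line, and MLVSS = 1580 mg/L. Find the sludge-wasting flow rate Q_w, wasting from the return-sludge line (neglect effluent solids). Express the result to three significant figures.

Q_w ≈ 3.64 m³/d

From the SRT design equation V = Y Q (S₀−S) θ_c / [X (1 + k_d θ_c)] = 0.512 × 467 × (294 − 16.0) × 8.64 / [1580 × (1 + 0.0663 × 8.64)] = 5.74×10^5 / 2485 = 231.1 m³.
Wasting from the return line (neglecting effluent solids): Q_w = V·X / (θ_c·X_r) = 231.1 × 1580 / (8.64 × 11600) = 3.643 m³/d.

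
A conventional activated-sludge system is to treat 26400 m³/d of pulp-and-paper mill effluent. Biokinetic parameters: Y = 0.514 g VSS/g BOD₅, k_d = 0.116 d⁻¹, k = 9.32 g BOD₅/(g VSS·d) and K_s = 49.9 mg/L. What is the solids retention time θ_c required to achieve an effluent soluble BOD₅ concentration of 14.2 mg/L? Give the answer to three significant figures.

θ_c ≈ 1.06 d

At the target effluent, Y k S/(K_s+S) = 0.514×9.32×14.2/64.10 = 1.061 d⁻¹.
1/θ_c = 1.061 − 0.116 = 0.9452 d⁻¹, so θ_c = 1.058 d.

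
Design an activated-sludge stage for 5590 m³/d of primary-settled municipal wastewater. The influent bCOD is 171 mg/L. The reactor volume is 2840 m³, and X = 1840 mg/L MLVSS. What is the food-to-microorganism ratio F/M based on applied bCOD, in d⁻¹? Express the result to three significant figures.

F/M ≈ 0.183 d⁻¹

F/M = applied load / biomass = Q·S₀/(V·X) = 5590 × 171 / (2840 × 1840) = 0.1829 d⁻¹.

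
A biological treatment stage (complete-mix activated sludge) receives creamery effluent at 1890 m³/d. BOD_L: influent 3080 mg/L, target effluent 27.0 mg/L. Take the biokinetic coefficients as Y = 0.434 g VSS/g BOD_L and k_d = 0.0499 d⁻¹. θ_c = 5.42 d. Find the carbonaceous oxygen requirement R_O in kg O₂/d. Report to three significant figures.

Y_obs = Y / (1 + k_d θ_c) = 0.434 / (1 + 0.0499 × 5.42) = 0.434 / 1.270 = 0.3416.
Q·(S₀ − S) = 1890 × (3080 − 27.0) × 10⁻³ = 5770 kg/d removed.
Biomass synthesised: P_X = Y_obs × 5770 = 1971 kg VSS/d.
R_O = Q·ΔS − 1.42 P_X = 5770 − 2799 = 2971 kg O₂/d.

R_O ≈ 2970 kg O₂/d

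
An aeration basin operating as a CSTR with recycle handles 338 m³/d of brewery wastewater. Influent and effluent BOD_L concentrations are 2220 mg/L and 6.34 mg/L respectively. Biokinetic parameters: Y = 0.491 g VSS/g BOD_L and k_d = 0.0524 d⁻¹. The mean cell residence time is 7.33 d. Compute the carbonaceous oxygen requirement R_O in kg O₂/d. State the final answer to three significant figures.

Observed yield with endogenous decay: Y_obs = Y / (1 + k_d·θ_c) = 0.491 / (1 + 0.0524 × 7.33) = 0.491 / 1.384 = 0.3547 g VSS/g BOD_L.
Q·(S₀ − S) = 338 × (2220 − 6.34) × 10⁻³ = 748.2 kg/d removed.
Biomass synthesised: P_X = Y_obs × 748.2 = 265.4 kg VSS/d.
Carbonaceous O₂ demand = substrate oxidised − cell-mass equivalent = 748.2 − 1.42 × 265.4 = 371.3 kg O₂/d.

R_O ≈ 371 kg O₂/d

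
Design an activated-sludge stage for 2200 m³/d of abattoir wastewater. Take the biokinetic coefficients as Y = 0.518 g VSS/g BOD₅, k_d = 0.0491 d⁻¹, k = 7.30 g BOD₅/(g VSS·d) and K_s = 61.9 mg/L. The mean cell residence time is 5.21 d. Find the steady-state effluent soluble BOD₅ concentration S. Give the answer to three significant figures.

From the Monod/SRT balance for a CMAS, S = K_s·(1+k_d θ_c)/[θ_c·(Y k − k_d) − 1] = 61.9 × (1 + 0.0491 × 5.21) / [5.21 × (0.518 × 7.30 − 0.0491) − 1] = 77.73 / 18.45 = 4.214 mg/L.

S ≈ 4.21 mg/L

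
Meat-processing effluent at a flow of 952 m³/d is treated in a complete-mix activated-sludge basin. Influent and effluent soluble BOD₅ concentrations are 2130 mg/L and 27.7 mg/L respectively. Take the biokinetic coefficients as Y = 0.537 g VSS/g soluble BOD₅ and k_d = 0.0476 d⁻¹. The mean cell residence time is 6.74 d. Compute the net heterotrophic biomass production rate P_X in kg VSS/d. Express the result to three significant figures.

P_X ≈ 814 kg VSS/d

Y_obs = Y / (1 + k_d θ_c) = 0.537 / (1 + 0.0476 × 6.74) = 0.537 / 1.321 = 0.4066.
ΔS = 2130 − 27.7 = 2102 mg/L, so the substrate removal rate is 952 × 2102/1000 = 2001 kg soluble BOD₅/d.
Net biomass production P_X = Y_obs × Q·(S₀ − S) = 0.4066 × 2001 = 813.7 kg VSS/d.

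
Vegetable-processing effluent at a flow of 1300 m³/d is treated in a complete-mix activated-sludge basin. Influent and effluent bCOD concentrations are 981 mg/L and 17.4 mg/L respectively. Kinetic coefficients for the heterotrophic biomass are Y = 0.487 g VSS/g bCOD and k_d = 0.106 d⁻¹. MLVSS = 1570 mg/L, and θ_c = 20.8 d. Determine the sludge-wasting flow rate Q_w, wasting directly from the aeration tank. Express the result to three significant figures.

From the SRT design equation V = Y Q (S₀−S) θ_c / [X (1 + k_d θ_c)] = 0.487 × 1300 × (981 − 17.4) × 20.8 / [1570 × (1 + 0.106 × 20.8)] = 1.27×10^7 / 5032 = 2522 m³.
With mixed-liquor wasting, θ_c = V/Q_w, so Q_w = V/θ_c = 2522/20.8 = 121.2 m³/d.

Q_w ≈ 121 m³/d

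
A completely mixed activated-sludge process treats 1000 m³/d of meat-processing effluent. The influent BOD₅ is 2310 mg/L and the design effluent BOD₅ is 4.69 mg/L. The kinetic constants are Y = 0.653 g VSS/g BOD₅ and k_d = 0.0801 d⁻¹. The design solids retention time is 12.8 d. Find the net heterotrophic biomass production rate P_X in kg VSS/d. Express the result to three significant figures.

Y_obs = Y / (1 + k_d θ_c) = 0.653 / (1 + 0.0801 × 12.8) = 0.653 / 2.025 = 0.3224.
Substrate removed = Q·(S₀ − S) = 1000 m³/d × (2310 − 4.69) g/m³ = 2.31×10^6 g/d = 2305 kg/d.
Net biomass production P_X = Y_obs × Q·(S₀ − S) = 0.3224 × 2305 = 743.3 kg VSS/d.

P_X ≈ 743 kg VSS/d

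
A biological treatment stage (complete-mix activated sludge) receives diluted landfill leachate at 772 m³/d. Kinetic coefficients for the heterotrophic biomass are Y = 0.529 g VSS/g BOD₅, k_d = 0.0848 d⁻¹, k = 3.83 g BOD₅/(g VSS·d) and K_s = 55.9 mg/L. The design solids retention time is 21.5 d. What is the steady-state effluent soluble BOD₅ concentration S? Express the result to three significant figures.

S ≈ 3.87 mg/L

From the Monod/SRT balance for a CMAS, S = K_s·(1+k_d θ_c)/[θ_c·(Y k − k_d) − 1] = 55.9 × (1 + 0.0848 × 21.5) / [21.5 × (0.529 × 3.83 − 0.0848) − 1] = 157.8 / 40.74 = 3.874 mg/L.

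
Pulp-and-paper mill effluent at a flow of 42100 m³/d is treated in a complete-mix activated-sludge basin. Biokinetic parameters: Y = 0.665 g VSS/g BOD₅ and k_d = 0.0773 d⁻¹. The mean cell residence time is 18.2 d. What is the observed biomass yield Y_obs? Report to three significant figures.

Y_obs ≈ 0.276 g VSS/g BOD₅

Correct the yield for decay: Y_obs = Y/(1 + k_d θ_c) = 0.665 / (1 + 0.0773 × 18.2) = 0.665 / 2.407 = 0.2763.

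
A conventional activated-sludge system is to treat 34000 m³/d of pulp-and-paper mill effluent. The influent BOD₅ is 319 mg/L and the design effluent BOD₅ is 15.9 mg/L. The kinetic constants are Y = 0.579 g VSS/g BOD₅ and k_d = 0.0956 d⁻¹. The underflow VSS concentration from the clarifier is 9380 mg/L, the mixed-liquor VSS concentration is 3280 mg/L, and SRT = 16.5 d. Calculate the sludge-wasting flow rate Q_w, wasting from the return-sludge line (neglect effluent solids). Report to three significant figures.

Q_w ≈ 247 m³/d

Rearranging the biomass balance for a CMAS with decay, V = Y·Q·ΔS·θ_c / [X·(1+k_d θ_c)] = 0.579 × 34000 × (319 − 15.9) × 16.5 / [3280 × (1 + 0.0956 × 16.5)] = 9.85×10^7 / 8454 = 11646 m³.
Wasting from the return line (neglecting effluent solids): Q_w = V·X / (θ_c·X_r) = 11646 × 3280 / (16.5 × 9380) = 246.8 m³/d.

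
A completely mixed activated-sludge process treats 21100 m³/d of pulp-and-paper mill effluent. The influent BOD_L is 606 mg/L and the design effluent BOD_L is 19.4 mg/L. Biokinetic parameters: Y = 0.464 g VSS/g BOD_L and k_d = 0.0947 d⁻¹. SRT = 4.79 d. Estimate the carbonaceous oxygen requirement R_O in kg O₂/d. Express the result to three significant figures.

Y_obs = Y / (1 + k_d θ_c) = 0.464 / (1 + 0.0947 × 4.79) = 0.464 / 1.454 = 0.3192.
Substrate removed = Q·(S₀ − S) = 21100 m³/d × (606 − 19.4) g/m³ = 1.24×10^7 g/d = 12377 kg/d.
Biomass synthesised: P_X = Y_obs × 12377 = 3951 kg VSS/d.
Carbonaceous O₂ demand = substrate oxidised − cell-mass equivalent = 12377 − 1.42 × 3951 = 6767 kg O₂/d.

R_O ≈ 6770 kg O₂/d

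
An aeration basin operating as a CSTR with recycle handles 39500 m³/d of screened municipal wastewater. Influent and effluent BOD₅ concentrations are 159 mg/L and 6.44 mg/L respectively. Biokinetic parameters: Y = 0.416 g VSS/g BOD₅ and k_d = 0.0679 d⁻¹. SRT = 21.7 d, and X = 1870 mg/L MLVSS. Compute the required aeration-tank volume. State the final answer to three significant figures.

V ≈ 11800 m³

Rearranging the biomass balance for a CMAS with decay, V = Y·Q·ΔS·θ_c / [X·(1+k_d θ_c)] = 0.416 × 39500 × (159 − 6.44) × 21.7 / [1870 × (1 + 0.0679 × 21.7)] = 5.44×10^7 / 4625 = 11761 m³.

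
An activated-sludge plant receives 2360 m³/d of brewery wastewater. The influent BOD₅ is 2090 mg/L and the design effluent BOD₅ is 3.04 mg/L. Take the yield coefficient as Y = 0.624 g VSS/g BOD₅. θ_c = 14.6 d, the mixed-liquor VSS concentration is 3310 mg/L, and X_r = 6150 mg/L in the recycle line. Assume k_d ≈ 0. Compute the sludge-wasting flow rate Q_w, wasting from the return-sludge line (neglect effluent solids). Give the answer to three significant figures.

Biomass mass balance (decay neglected): V·X = Y·Q·(S₀ − S)·θ_c, so V = 0.624 × 2360 × (2090 − 3.04) × 14.6 / 3310 = 13556 m³.
θ_c = V·X/(Q_w·X_r) when wasting from the recycle, so Q_w = V·X/(θ_c·X_r) = 13556 × 3310 / (14.6 × 6150) = 499.7 m³/d.

Q_w ≈ 500 m³/d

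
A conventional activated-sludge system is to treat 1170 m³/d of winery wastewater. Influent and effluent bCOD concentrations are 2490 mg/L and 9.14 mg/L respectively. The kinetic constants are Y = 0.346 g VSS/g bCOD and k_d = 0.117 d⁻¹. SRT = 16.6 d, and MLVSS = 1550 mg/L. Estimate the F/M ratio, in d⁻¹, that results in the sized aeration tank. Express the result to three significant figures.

Steady-state biomass mass balance: V·X·(1 + k_d·θ_c) = Y·Q·(S₀ − S)·θ_c, so V = 0.346 × 1170 × (2490 − 9.14) × 16.6 / [1550 × (1 + 0.117 × 16.6)] = 1.67×10^7 / 4560 = 3656 m³.
Food-to-microorganism ratio F/M = Q S₀ / (V X) = 1170 × 2490 / (3656 × 1550) = 0.5141 d⁻¹.

F/M ≈ 0.514 d⁻¹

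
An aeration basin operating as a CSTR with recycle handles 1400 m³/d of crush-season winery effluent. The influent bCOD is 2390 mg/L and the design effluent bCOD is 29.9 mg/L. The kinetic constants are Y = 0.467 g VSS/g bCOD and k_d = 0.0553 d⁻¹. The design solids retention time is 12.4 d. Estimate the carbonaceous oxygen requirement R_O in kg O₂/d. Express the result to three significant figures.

The observed yield is Y_obs = Y/(1 + k_d·θ_c) = 0.467 / (1 + 0.0553 × 12.4) = 0.467 / 1.686 = 0.2770 g VSS per g bCOD removed.
Q·(S₀ − S) = 1400 × (2390 − 29.9) × 10⁻³ = 3304 kg/d removed.
P_X = Y_obs·Q·(S₀ − S) = 0.2770 × 3304 = 915.4 kg VSS/d.
R_O = Q·ΔS − 1.42 P_X = 3304 − 1300 = 2004 kg O₂/d.

R_O ≈ 2000 kg O₂/d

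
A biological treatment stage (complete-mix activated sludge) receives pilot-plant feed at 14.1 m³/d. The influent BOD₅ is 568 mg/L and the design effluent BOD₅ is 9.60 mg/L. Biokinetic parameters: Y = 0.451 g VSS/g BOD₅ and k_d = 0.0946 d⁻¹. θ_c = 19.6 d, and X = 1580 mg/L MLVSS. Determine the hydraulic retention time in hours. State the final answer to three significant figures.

τ ≈ 26.3 h

From the SRT design equation V = Y Q (S₀−S) θ_c / [X (1 + k_d θ_c)] = 0.451 × 14.1 × (568 − 9.60) × 19.6 / [1580 × (1 + 0.0946 × 19.6)] = 6.96×10^4 / 4510 = 15.43 m³.
HRT = V/Q = 15.43 m³ / 14.1 m³·d⁻¹ = 1.095 d × 24 = 26.27 h.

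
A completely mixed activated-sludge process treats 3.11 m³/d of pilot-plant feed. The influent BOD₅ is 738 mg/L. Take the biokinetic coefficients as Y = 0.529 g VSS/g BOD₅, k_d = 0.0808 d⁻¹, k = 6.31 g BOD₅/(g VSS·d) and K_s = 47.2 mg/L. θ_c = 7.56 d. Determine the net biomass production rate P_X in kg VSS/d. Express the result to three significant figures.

P_X ≈ 0.750 kg VSS/d

For a completely mixed reactor with recycle the Lawrence–McCarty relation gives S = K_s·(1 + k_d·θ_c) / [θ_c·(Y·k − k_d) − 1] = 47.2 × (1 + 0.0808 × 7.56) / [7.56 × (0.529 × 6.31 − 0.0808) − 1] = 76.03 / 23.62 = 3.218 mg/L.
Y_obs = Y / (1 + k_d θ_c) = 0.529 / (1 + 0.0808 × 7.56) = 0.529 / 1.611 = 0.3284.
Q·(S₀ − S) = 3.11 × (738 − 3.22) × 10⁻³ = 2.285 kg/d removed.
Net biomass production P_X = Y_obs × Q·(S₀ − S) = 0.3284 × 2.285 = 0.7504 kg VSS/d.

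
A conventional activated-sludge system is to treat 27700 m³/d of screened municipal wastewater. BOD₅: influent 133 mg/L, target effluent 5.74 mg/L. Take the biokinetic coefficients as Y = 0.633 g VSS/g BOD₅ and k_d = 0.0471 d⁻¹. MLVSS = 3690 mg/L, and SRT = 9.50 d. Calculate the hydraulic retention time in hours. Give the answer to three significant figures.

τ ≈ 3.44 h

Rearranging the biomass balance for a CMAS with decay, V = Y·Q·ΔS·θ_c / [X·(1+k_d θ_c)] = 0.633 × 27700 × (133 − 5.74) × 9.50 / [3690 × (1 + 0.0471 × 9.50)] = 2.12×10^7 / 5341 = 3969 m³.
τ = V/Q = 3969/27700 = 0.1433 d, or 3.439 h.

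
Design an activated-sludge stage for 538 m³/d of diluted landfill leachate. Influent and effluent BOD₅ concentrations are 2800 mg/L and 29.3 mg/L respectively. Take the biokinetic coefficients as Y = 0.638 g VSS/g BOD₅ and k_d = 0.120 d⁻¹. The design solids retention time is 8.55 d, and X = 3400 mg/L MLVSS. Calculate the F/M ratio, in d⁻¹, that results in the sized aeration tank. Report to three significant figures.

Steady-state biomass mass balance: V·X·(1 + k_d·θ_c) = Y·Q·(S₀ − S)·θ_c, so V = 0.638 × 538 × (2800 − 29.3) × 8.55 / [3400 × (1 + 0.120 × 8.55)] = 8.13×10^6 / 6888 = 1180 m³.
F/M = Q·S₀ / (V·X) = 538 × 2800 / (1180 × 3400) = 0.3753 g BOD₅·(g VSS·d)⁻¹.

F/M ≈ 0.375 d⁻¹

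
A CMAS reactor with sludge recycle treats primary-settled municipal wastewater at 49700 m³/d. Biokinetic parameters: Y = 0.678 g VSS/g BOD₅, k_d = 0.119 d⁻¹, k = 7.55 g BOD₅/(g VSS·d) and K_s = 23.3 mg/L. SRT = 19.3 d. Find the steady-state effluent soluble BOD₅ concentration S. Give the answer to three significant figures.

S ≈ 0.804 mg/L

For a completely mixed reactor with recycle the Lawrence–McCarty relation gives S = K_s·(1 + k_d·θ_c) / [θ_c·(Y·k − k_d) − 1] = 23.3 × (1 + 0.119 × 19.3) / [19.3 × (0.678 × 7.55 − 0.119) − 1] = 76.81 / 95.50 = 0.8043 mg/L.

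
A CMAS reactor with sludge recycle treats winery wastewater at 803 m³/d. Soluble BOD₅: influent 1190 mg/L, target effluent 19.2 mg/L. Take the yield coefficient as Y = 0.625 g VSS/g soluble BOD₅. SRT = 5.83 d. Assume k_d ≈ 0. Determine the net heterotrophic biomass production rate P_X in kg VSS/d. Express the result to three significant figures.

P_X ≈ 588 kg VSS/d

With endogenous decay neglected, the observed yield equals the true yield: Y_obs = Y = 0.625 g VSS/g soluble BOD₅.
ΔS = 1190 − 19.2 = 1171 mg/L, so the substrate removal rate is 803 × 1171/1000 = 940.2 kg soluble BOD₅/d.
P_X = Y_obs · Q(S₀ − S) = 0.6250 × 940.2 = 587.6 kg VSS/d.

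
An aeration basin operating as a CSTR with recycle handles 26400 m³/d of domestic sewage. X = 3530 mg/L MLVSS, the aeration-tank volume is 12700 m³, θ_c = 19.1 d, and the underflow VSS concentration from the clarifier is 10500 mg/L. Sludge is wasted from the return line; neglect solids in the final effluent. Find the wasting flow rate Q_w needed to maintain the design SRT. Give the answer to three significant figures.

Q_w ≈ 224 m³/d

θ_c = V·X/(Q_w·X_r) when wasting from the recycle, so Q_w = V·X/(θ_c·X_r) = 12700 × 3530 / (19.1 × 10500) = 223.5 m³/d.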